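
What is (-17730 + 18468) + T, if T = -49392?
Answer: -48654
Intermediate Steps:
(-17730 + 18468) + T = (-17730 + 18468) - 49392 = 738 - 49392 = -48654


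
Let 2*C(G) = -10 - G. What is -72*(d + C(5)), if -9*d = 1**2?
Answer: 548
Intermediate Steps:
d = -1/9 (d = -1/9*1**2 = -1/9*1 = -1/9 ≈ -0.11111)
C(G) = -5 - G/2 (C(G) = (-10 - G)/2 = -5 - G/2)
-72*(d + C(5)) = -72*(-1/9 + (-5 - 1/2*5)) = -72*(-1/9 + (-5 - 5/2)) = -72*(-1/9 - 15/2) = -72*(-137/18) = 548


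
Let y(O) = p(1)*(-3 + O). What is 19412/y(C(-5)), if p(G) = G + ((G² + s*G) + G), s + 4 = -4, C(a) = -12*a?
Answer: -19412/285 ≈ -68.112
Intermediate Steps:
s = -8 (s = -4 - 4 = -8)
p(G) = G² - 6*G (p(G) = G + ((G² - 8*G) + G) = G + (G² - 7*G) = G² - 6*G)
y(O) = 15 - 5*O (y(O) = (1*(-6 + 1))*(-3 + O) = (1*(-5))*(-3 + O) = -5*(-3 + O) = 15 - 5*O)
19412/y(C(-5)) = 19412/(15 - (-60)*(-5)) = 19412/(15 - 5*60) = 19412/(15 - 300) = 19412/(-285) = 19412*(-1/285) = -19412/285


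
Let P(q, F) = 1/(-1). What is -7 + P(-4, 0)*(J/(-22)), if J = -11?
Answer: -15/2 ≈ -7.5000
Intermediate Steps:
P(q, F) = -1
-7 + P(-4, 0)*(J/(-22)) = -7 - (-11)/(-22) = -7 - (-11)*(-1)/22 = -7 - 1*½ = -7 - ½ = -15/2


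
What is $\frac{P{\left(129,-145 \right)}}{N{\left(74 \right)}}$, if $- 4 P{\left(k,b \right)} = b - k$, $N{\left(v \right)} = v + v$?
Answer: $\frac{137}{296} \approx 0.46284$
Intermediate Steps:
$N{\left(v \right)} = 2 v$
$P{\left(k,b \right)} = - \frac{b}{4} + \frac{k}{4}$ ($P{\left(k,b \right)} = - \frac{b - k}{4} = - \frac{b}{4} + \frac{k}{4}$)
$\frac{P{\left(129,-145 \right)}}{N{\left(74 \right)}} = \frac{\left(- \frac{1}{4}\right) \left(-145\right) + \frac{1}{4} \cdot 129}{2 \cdot 74} = \frac{\frac{145}{4} + \frac{129}{4}}{148} = \frac{137}{2} \cdot \frac{1}{148} = \frac{137}{296}$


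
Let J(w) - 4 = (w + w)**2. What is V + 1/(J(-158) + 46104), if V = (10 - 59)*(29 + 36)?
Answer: -464895339/145964 ≈ -3185.0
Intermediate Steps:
J(w) = 4 + 4*w**2 (J(w) = 4 + (w + w)**2 = 4 + (2*w)**2 = 4 + 4*w**2)
V = -3185 (V = -49*65 = -3185)
V + 1/(J(-158) + 46104) = -3185 + 1/((4 + 4*(-158)**2) + 46104) = -3185 + 1/((4 + 4*24964) + 46104) = -3185 + 1/((4 + 99856) + 46104) = -3185 + 1/(99860 + 46104) = -3185 + 1/145964 = -464895339/145964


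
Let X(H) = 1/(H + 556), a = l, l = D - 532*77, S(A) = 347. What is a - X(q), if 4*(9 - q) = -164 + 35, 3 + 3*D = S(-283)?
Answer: -292767184/7167 ≈ -40849.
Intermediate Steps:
D = 344/3 (D = -1 + (⅓)*347 = -1 + 347/3 = 344/3 ≈ 114.67)
l = -122548/3 (l = 344/3 - 532*77 = 344/3 - 1*40964 = 344/3 - 40964 = -122548/3 ≈ -40849.)
a = -122548/3 ≈ -40849.
q = 165/4 (q = 9 - (-164 + 35)/4 = 9 - ¼*(-129) = 9 + 129/4 = 165/4 ≈ 41.250)
X(H) = 1/(556 + H)
a - X(q) = -122548/3 - 1/(556 + 165/4) = -122548/3 - 1/2389/4 = -122548/3 - 1*4/2389 = -122548/3 - 4/2389 = -292767184/7167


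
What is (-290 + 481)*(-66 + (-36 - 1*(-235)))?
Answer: 25403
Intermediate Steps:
(-290 + 481)*(-66 + (-36 - 1*(-235))) = 191*(-66 + (-36 + 235)) = 191*(-66 + 199) = 191*133 = 25403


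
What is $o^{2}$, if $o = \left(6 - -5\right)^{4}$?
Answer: $214358881$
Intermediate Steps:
$o = 14641$ ($o = \left(6 + 5\right)^{4} = 11^{4} = 14641$)
$o^{2} = 14641^{2} = 214358881$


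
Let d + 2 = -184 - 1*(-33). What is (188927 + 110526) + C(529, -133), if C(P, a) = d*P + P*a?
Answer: 148159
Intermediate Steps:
d = -153 (d = -2 + (-184 - 1*(-33)) = -2 + (-184 + 33) = -2 - 151 = -153)
C(P, a) = -153*P + P*a
(188927 + 110526) + C(529, -133) = (188927 + 110526) + 529*(-153 - 133) = 299453 + 529*(-286) = 299453 - 151294 = 148159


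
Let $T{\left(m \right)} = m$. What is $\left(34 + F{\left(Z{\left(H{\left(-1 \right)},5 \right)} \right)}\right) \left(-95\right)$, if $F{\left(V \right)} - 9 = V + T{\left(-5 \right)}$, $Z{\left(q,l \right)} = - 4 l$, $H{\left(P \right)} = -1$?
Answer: $-1710$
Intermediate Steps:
$F{\left(V \right)} = 4 + V$ ($F{\left(V \right)} = 9 + \left(V - 5\right) = 9 + \left(-5 + V\right) = 4 + V$)
$\left(34 + F{\left(Z{\left(H{\left(-1 \right)},5 \right)} \right)}\right) \left(-95\right) = \left(34 + \left(4 - 20\right)\right) \left(-95\right) = \left(34 - 16\right) \left(-95\right) = 18 \left(-95\right) = -1710$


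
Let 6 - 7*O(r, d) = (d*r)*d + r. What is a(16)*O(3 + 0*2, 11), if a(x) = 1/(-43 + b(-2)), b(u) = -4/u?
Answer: 360/287 ≈ 1.2544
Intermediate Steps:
O(r, d) = 6/7 - r/7 - r*d**2/7 (O(r, d) = 6/7 - ((d*r)*d + r)/7 = 6/7 - (r*d**2 + r)/7 = 6/7 - (r + r*d**2)/7 = 6/7 + (-r/7 - r*d**2/7) = 6/7 - r/7 - r*d**2/7)
a(x) = -1/41 (a(x) = 1/(-43 - 4/(-2)) = 1/(-43 - 4*(-1/2)) = 1/(-43 + 2) = 1/(-41) = -1/41)
a(16)*O(3 + 0*2, 11) = -(6/7 - (3 + 0*2)/7 - 1/7*(3 + 0*2)*11**2)/41 = -(6/7 - (3 + 0)/7 - 1/7*(3 + 0)*121)/41 = -(6/7 - 1/7*3 - 1/7*3*121)/41 = -(6/7 - 3/7 - 363/7)/41 = -1/41*(-360/7) = 360/287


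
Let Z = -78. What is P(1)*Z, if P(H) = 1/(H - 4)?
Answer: 26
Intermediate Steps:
P(H) = 1/(-4 + H)
P(1)*Z = -78/(-4 + 1) = -78/(-3) = -⅓*(-78) = 26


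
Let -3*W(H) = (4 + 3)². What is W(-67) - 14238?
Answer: -42763/3 ≈ -14254.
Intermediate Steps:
W(H) = -49/3 (W(H) = -(4 + 3)²/3 = -⅓*7² = -⅓*49 = -49/3)
W(-67) - 14238 = -49/3 - 14238 = -42763/3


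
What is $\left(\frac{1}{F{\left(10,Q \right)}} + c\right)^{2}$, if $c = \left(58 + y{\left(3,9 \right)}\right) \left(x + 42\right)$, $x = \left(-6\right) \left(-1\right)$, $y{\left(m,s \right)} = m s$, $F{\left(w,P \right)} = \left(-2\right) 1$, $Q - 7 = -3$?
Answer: $\frac{66569281}{4} \approx 1.6642 \cdot 10^{7}$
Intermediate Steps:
$Q = 4$ ($Q = 7 - 3 = 4$)
$F{\left(w,P \right)} = -2$
$x = 6$
$c = 4080$ ($c = \left(58 + 3 \cdot 9\right) \left(6 + 42\right) = \left(58 + 27\right) 48 = 85 \cdot 48 = 4080$)
$\left(\frac{1}{F{\left(10,Q \right)}} + c\right)^{2} = \left(\frac{1}{-2} + 4080\right)^{2} = \left(- \frac{1}{2} + 4080\right)^{2} = \left(\frac{8159}{2}\right)^{2} = \frac{66569281}{4}$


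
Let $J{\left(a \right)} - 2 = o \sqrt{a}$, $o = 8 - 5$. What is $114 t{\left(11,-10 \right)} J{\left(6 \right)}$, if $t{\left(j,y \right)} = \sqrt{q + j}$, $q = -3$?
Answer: $456 \sqrt{2} + 1368 \sqrt{3} \approx 3014.3$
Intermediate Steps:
$t{\left(j,y \right)} = \sqrt{-3 + j}$
$o = 3$
$J{\left(a \right)} = 2 + 3 \sqrt{a}$
$114 t{\left(11,-10 \right)} J{\left(6 \right)} = 114 \sqrt{-3 + 11} \left(2 + 3 \sqrt{6}\right) = 114 \sqrt{8} \left(2 + 3 \sqrt{6}\right) = 114 \cdot 2 \sqrt{2} \left(2 + 3 \sqrt{6}\right) = 228 \sqrt{2} \left(2 + 3 \sqrt{6}\right)$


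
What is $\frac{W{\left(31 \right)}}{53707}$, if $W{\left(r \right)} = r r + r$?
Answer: $\frac{992}{53707} \approx 0.018471$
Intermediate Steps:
$W{\left(r \right)} = r + r^{2}$ ($W{\left(r \right)} = r^{2} + r = r + r^{2}$)
$\frac{W{\left(31 \right)}}{53707} = \frac{31 \left(1 + 31\right)}{53707} = 31 \cdot 32 \cdot \frac{1}{53707} = 992 \cdot \frac{1}{53707} = \frac{992}{53707}$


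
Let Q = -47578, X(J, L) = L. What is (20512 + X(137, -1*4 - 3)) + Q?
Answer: -27073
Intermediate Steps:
(20512 + X(137, -1*4 - 3)) + Q = (20512 + (-1*4 - 3)) - 47578 = (20512 + (-4 - 3)) - 47578 = (20512 - 7) - 47578 = 20505 - 47578 = -27073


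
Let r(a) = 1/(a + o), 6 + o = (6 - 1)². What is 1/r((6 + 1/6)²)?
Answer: 2053/36 ≈ 57.028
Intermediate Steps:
o = 19 (o = -6 + (6 - 1)² = -6 + 5² = -6 + 25 = 19)
r(a) = 1/(19 + a) (r(a) = 1/(a + 19) = 1/(19 + a))
1/r((6 + 1/6)²) = 1/(1/(19 + (6 + 1/6)²)) = 1/(1/(19 + (6 + ⅙)²)) = 1/(1/(19 + (37/6)²)) = 1/(1/(19 + 1369/36)) = 1/(1/(2053/36)) = 1/(36/2053) = 2053/36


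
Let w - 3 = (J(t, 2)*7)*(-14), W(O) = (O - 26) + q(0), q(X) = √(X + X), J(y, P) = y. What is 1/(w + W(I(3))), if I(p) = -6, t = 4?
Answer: -1/421 ≈ -0.0023753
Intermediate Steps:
q(X) = √2*√X (q(X) = √(2*X) = √2*√X)
W(O) = -26 + O (W(O) = (O - 26) + √2*√0 = (-26 + O) + √2*0 = (-26 + O) + 0 = -26 + O)
w = -389 (w = 3 + (4*7)*(-14) = 3 + 28*(-14) = 3 - 392 = -389)
1/(w + W(I(3))) = 1/(-389 + (-26 - 6)) = 1/(-389 - 32) = 1/(-421) = -1/421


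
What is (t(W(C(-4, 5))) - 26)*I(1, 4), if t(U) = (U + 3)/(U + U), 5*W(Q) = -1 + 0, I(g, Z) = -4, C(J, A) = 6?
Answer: 132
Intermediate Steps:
W(Q) = -⅕ (W(Q) = (-1 + 0)/5 = (⅕)*(-1) = -⅕)
t(U) = (3 + U)/(2*U) (t(U) = (3 + U)/((2*U)) = (3 + U)*(1/(2*U)) = (3 + U)/(2*U))
(t(W(C(-4, 5))) - 26)*I(1, 4) = ((3 - ⅕)/(2*(-⅕)) - 26)*(-4) = ((½)*(-5)*(14/5) - 26)*(-4) = (-7 - 26)*(-4) = -33*(-4) = 132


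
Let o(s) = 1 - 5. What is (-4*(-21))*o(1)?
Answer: -336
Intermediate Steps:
o(s) = -4
(-4*(-21))*o(1) = -4*(-21)*(-4) = 84*(-4) = -336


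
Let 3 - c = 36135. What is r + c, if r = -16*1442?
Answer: -59204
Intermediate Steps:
r = -23072
c = -36132 (c = 3 - 1*36135 = 3 - 36135 = -36132)
r + c = -23072 - 36132 = -59204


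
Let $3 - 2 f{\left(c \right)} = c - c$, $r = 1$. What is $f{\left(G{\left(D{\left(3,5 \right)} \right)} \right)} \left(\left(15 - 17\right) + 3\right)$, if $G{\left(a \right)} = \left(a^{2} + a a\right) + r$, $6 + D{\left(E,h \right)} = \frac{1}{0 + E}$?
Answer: $\frac{3}{2} \approx 1.5$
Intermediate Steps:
$D{\left(E,h \right)} = -6 + \frac{1}{E}$ ($D{\left(E,h \right)} = -6 + \frac{1}{0 + E} = -6 + \frac{1}{E}$)
$G{\left(a \right)} = 1 + 2 a^{2}$ ($G{\left(a \right)} = \left(a^{2} + a a\right) + 1 = \left(a^{2} + a^{2}\right) + 1 = 2 a^{2} + 1 = 1 + 2 a^{2}$)
$f{\left(c \right)} = \frac{3}{2}$ ($f{\left(c \right)} = \frac{3}{2} - \frac{c - c}{2} = \frac{3}{2} - 0 = \frac{3}{2} + 0 = \frac{3}{2}$)
$f{\left(G{\left(D{\left(3,5 \right)} \right)} \right)} \left(\left(15 - 17\right) + 3\right) = \frac{3 \left(\left(15 - 17\right) + 3\right)}{2} = \frac{3 \left(-2 + 3\right)}{2} = \frac{3}{2} \cdot 1 = \frac{3}{2}$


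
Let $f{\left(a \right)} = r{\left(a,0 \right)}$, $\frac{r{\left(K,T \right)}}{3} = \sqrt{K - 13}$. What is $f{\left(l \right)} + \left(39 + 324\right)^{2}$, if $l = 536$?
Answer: $131769 + 3 \sqrt{523} \approx 1.3184 \cdot 10^{5}$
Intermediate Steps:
$r{\left(K,T \right)} = 3 \sqrt{-13 + K}$ ($r{\left(K,T \right)} = 3 \sqrt{K - 13} = 3 \sqrt{-13 + K}$)
$f{\left(a \right)} = 3 \sqrt{-13 + a}$
$f{\left(l \right)} + \left(39 + 324\right)^{2} = 3 \sqrt{-13 + 536} + \left(39 + 324\right)^{2} = 3 \sqrt{523} + 363^{2} = 3 \sqrt{523} + 131769 = 131769 + 3 \sqrt{523}$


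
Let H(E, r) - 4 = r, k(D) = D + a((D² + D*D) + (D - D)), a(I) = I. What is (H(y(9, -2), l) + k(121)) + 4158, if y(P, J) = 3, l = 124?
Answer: 33689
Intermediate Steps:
k(D) = D + 2*D² (k(D) = D + ((D² + D*D) + (D - D)) = D + ((D² + D²) + 0) = D + (2*D² + 0) = D + 2*D²)
H(E, r) = 4 + r
(H(y(9, -2), l) + k(121)) + 4158 = ((4 + 124) + 121*(1 + 2*121)) + 4158 = (128 + 121*(1 + 242)) + 4158 = (128 + 121*243) + 4158 = (128 + 29403) + 4158 = 29531 + 4158 = 33689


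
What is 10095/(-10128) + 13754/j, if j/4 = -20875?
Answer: -81852751/70474000 ≈ -1.1615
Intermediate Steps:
j = -83500 (j = 4*(-20875) = -83500)
10095/(-10128) + 13754/j = 10095/(-10128) + 13754/(-83500) = 10095*(-1/10128) + 13754*(-1/83500) = -3365/3376 - 6877/41750 = -81852751/70474000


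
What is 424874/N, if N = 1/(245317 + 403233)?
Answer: 275552032700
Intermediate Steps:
N = 1/648550 ≈ 1.5419e-6
424874/N = 424874/(1/648550) = 424874*648550 = 275552032700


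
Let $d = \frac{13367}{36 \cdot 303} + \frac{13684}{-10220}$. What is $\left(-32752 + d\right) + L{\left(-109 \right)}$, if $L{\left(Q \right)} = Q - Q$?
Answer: $- \frac{912799438463}{27869940} \approx -32752.0$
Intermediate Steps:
$L{\left(Q \right)} = 0$
$d = - \frac{3163583}{27869940}$ ($d = \frac{13367}{10908} + 13684 \left(- \frac{1}{10220}\right) = 13367 \cdot \frac{1}{10908} - \frac{3421}{2555} = \frac{13367}{10908} - \frac{3421}{2555} = - \frac{3163583}{27869940} \approx -0.11351$)
$\left(-32752 + d\right) + L{\left(-109 \right)} = \left(-32752 - \frac{3163583}{27869940}\right) + 0 = - \frac{912799438463}{27869940} + 0 = - \frac{912799438463}{27869940}$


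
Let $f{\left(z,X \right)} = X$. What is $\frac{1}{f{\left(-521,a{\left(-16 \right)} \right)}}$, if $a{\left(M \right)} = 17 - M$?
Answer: $\frac{1}{33} \approx 0.030303$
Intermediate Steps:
$\frac{1}{f{\left(-521,a{\left(-16 \right)} \right)}} = \frac{1}{17 - -16} = \frac{1}{17 + 16} = \frac{1}{33}$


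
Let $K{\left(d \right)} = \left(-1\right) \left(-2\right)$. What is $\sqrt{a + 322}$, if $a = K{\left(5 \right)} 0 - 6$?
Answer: $2 \sqrt{79} \approx 17.776$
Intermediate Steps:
$K{\left(d \right)} = 2$
$a = -6$ ($a = 2 \cdot 0 - 6 = 0 - 6 = -6$)
$\sqrt{a + 322} = \sqrt{-6 + 322} = \sqrt{316} = 2 \sqrt{79}$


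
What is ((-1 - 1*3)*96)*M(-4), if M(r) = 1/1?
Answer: -384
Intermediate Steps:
M(r) = 1
((-1 - 1*3)*96)*M(-4) = ((-1 - 1*3)*96)*1 = ((-1 - 3)*96)*1 = -4*96*1 = -384*1 = -384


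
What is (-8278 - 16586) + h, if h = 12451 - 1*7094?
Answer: -19507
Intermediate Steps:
h = 5357 (h = 12451 - 7094 = 5357)
(-8278 - 16586) + h = (-8278 - 16586) + 5357 = -24864 + 5357 = -19507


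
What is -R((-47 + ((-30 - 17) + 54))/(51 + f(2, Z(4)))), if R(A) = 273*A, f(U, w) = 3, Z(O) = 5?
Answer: 1820/9 ≈ 202.22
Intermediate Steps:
-R((-47 + ((-30 - 17) + 54))/(51 + f(2, Z(4)))) = -273*(-47 + ((-30 - 17) + 54))/(51 + 3) = -273*(-47 + (-47 + 54))/54 = -273*(-47 + 7)*(1/54) = -273*(-40*1/54) = -273*(-20)/27 = -1*(-1820/9) = 1820/9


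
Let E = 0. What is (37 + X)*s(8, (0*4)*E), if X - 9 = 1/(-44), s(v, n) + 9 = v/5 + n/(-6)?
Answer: -74851/220 ≈ -340.23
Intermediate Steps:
s(v, n) = -9 - n/6 + v/5 (s(v, n) = -9 + (v/5 + n/(-6)) = -9 + (v*(1/5) + n*(-1/6)) = -9 + (v/5 - n/6) = -9 + (-n/6 + v/5) = -9 - n/6 + v/5)
X = 395/44 (X = 9 + 1/(-44) = 9 - 1/44 = 395/44 ≈ 8.9773)
(37 + X)*s(8, (0*4)*E) = (37 + 395/44)*(-9 - 0*4*0/6 + (1/5)*8) = 2023*(-9 - 0*0 + 8/5)/44 = 2023*(-9 - 1/6*0 + 8/5)/44 = 2023*(-9 + 0 + 8/5)/44 = (2023/44)*(-37/5) = -74851/220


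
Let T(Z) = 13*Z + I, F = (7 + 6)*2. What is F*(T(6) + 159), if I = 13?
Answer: 6500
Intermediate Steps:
F = 26 (F = 13*2 = 26)
T(Z) = 13 + 13*Z (T(Z) = 13*Z + 13 = 13 + 13*Z)
F*(T(6) + 159) = 26*((13 + 13*6) + 159) = 26*((13 + 78) + 159) = 26*(91 + 159) = 26*250 = 6500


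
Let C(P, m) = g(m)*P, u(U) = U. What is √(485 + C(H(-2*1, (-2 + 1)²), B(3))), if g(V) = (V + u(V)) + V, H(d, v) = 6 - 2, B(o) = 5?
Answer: √545 ≈ 23.345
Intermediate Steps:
H(d, v) = 4
g(V) = 3*V (g(V) = (V + V) + V = 2*V + V = 3*V)
C(P, m) = 3*P*m (C(P, m) = (3*m)*P = 3*P*m)
√(485 + C(H(-2*1, (-2 + 1)²), B(3))) = √(485 + 3*4*5) = √(485 + 60) = √545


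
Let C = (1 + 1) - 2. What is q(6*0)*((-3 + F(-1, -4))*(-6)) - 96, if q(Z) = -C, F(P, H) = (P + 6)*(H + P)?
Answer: -96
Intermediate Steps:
F(P, H) = (6 + P)*(H + P)
C = 0 (C = 2 - 2 = 0)
q(Z) = 0 (q(Z) = -1*0 = 0)
q(6*0)*((-3 + F(-1, -4))*(-6)) - 96 = 0*((-3 + ((-1)**2 + 6*(-4) + 6*(-1) - 4*(-1)))*(-6)) - 96 = 0*((-3 + (1 - 24 - 6 + 4))*(-6)) - 96 = 0*((-3 - 25)*(-6)) - 96 = 0*(-28*(-6)) - 96 = 0*168 - 96 = 0 - 96 = -96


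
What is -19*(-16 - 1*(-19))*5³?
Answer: -7125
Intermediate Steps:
-19*(-16 - 1*(-19))*5³ = -19*(-16 + 19)*125 = -19*3*125 = -57*125 = -7125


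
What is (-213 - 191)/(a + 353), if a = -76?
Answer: -404/277 ≈ -1.4585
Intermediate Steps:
(-213 - 191)/(a + 353) = (-213 - 191)/(-76 + 353) = -404/277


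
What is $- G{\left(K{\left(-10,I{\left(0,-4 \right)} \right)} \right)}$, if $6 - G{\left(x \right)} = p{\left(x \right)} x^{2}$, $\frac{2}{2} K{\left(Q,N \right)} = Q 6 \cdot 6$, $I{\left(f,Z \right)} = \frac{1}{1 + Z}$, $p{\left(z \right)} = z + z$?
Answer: $-93312006$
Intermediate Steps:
$p{\left(z \right)} = 2 z$
$K{\left(Q,N \right)} = 36 Q$ ($K{\left(Q,N \right)} = Q 6 \cdot 6 = 6 Q 6 = 36 Q$)
$G{\left(x \right)} = 6 - 2 x^{3}$ ($G{\left(x \right)} = 6 - 2 x x^{2} = 6 - 2 x^{3}$)
$- G{\left(K{\left(-10,I{\left(0,-4 \right)} \right)} \right)} = - (6 - 2 \left(36 \left(-10\right)\right)^{3}) = - (6 - 2 \left(-360\right)^{3}) = - (6 - -93312000) = - (6 + 93312000) = \left(-1\right) 93312006 = -93312006$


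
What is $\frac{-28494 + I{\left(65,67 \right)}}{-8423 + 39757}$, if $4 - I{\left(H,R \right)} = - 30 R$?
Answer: $- \frac{13240}{15667} \approx -0.84509$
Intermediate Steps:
$I{\left(H,R \right)} = 4 + 30 R$ ($I{\left(H,R \right)} = 4 - - 30 R = 4 + 30 R$)
$\frac{-28494 + I{\left(65,67 \right)}}{-8423 + 39757} = \frac{-28494 + \left(4 + 30 \cdot 67\right)}{-8423 + 39757} = \frac{-28494 + \left(4 + 2010\right)}{31334} = \left(-28494 + 2014\right) \frac{1}{31334} = \left(-26480\right) \frac{1}{31334} = - \frac{13240}{15667}$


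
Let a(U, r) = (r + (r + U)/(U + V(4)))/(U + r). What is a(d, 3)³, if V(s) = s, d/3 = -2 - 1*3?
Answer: -3375/85184 ≈ -0.039620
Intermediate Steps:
d = -15 (d = 3*(-2 - 1*3) = 3*(-2 - 3) = 3*(-5) = -15)
a(U, r) = (r + (U + r)/(4 + U))/(U + r) (a(U, r) = (r + (r + U)/(U + 4))/(U + r) = (r + (U + r)/(4 + U))/(U + r))
a(d, 3)³ = ((-15 + 5*3 - 15*3)/((-15)² + 4*(-15) + 4*3 - 15*3))³ = ((-15 + 15 - 45)/(225 - 60 + 12 - 45))³ = (-45/132)³ = ((1/132)*(-45))³ = (-15/44)³ = -3375/85184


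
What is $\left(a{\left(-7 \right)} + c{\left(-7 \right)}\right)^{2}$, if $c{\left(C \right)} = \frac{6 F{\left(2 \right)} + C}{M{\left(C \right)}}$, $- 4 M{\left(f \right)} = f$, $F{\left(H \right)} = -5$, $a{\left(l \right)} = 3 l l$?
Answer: $\frac{776161}{49} \approx 15840.0$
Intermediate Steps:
$a{\left(l \right)} = 3 l^{2}$
$M{\left(f \right)} = - \frac{f}{4}$
$c{\left(C \right)} = - \frac{4 \left(-30 + C\right)}{C}$ ($c{\left(C \right)} = \frac{6 \left(-5\right) + C}{\left(- \frac{1}{4}\right) C} = \left(-30 + C\right) \left(- \frac{4}{C}\right) = - \frac{4 \left(-30 + C\right)}{C}$)
$\left(a{\left(-7 \right)} + c{\left(-7 \right)}\right)^{2} = \left(3 \left(-7\right)^{2} + \left(-4 + \frac{120}{-7}\right)\right)^{2} = \left(3 \cdot 49 + \left(-4 + 120 \left(- \frac{1}{7}\right)\right)\right)^{2} = \left(147 - \frac{148}{7}\right)^{2} = \left(\frac{881}{7}\right)^{2} = \frac{776161}{49}$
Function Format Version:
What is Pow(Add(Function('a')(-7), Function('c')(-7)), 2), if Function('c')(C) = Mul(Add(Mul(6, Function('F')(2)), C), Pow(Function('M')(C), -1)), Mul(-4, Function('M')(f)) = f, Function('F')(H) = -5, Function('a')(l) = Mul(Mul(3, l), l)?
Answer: Rational(776161, 49) ≈ 15840.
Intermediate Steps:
Function('a')(l) = Mul(3, Pow(l, 2))
Function('M')(f) = Mul(Rational(-1, 4), f)
Function('c')(C) = Mul(-4, Pow(C, -1), Add(-30, C)) (Function('c')(C) = Mul(Add(Mul(6, -5), C), Pow(Mul(Rational(-1, 4), C), -1)) = Mul(Add(-30, C), Mul(-4, Pow(C, -1))) = Mul(-4, Pow(C, -1), Add(-30, C)))
Pow(Add(Function('a')(-7), Function('c')(-7)), 2) = Pow(Add(Mul(3, Pow(-7, 2)), Add(-4, Mul(120, Pow(-7, -1)))), 2) = Pow(Add(Mul(3, 49), Add(-4, Mul(120, Rational(-1, 7)))), 2) = Pow(Add(147, Add(-4, Rational(-120, 7))), 2) = Pow(Add(147, Rational(-148, 7)), 2) = Pow(Rational(881, 7), 2) = Rational(776161, 49)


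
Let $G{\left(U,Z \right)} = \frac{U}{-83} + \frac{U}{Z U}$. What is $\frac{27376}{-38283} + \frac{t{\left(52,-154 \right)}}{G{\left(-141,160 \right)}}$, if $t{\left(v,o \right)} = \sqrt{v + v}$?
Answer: $- \frac{27376}{38283} + \frac{26560 \sqrt{26}}{22643} \approx 5.266$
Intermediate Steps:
$t{\left(v,o \right)} = \sqrt{2} \sqrt{v}$ ($t{\left(v,o \right)} = \sqrt{2 v} = \sqrt{2} \sqrt{v}$)
$G{\left(U,Z \right)} = \frac{1}{Z} - \frac{U}{83}$ ($G{\left(U,Z \right)} = U \left(- \frac{1}{83}\right) + \frac{U}{U Z} = - \frac{U}{83} + U \frac{1}{U Z} = - \frac{U}{83} + \frac{1}{Z} = \frac{1}{Z} - \frac{U}{83}$)
$\frac{27376}{-38283} + \frac{t{\left(52,-154 \right)}}{G{\left(-141,160 \right)}} = \frac{27376}{-38283} + \frac{\sqrt{2} \sqrt{52}}{\frac{1}{160} - - \frac{141}{83}} = 27376 \left(- \frac{1}{38283}\right) + \frac{\sqrt{2} \cdot 2 \sqrt{13}}{\frac{1}{160} + \frac{141}{83}} = - \frac{27376}{38283} + \frac{2 \sqrt{26}}{\frac{22643}{13280}} = - \frac{27376}{38283} + 2 \sqrt{26} \cdot \frac{13280}{22643} = - \frac{27376}{38283} + \frac{26560 \sqrt{26}}{22643}$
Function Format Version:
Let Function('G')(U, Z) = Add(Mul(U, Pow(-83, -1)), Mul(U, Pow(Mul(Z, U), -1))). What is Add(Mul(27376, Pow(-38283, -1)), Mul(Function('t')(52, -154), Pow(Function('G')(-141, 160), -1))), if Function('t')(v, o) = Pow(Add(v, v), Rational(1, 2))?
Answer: Add(Rational(-27376, 38283), Mul(Rational(26560, 22643), Pow(26, Rational(1, 2)))) ≈ 5.2660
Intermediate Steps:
Function('t')(v, o) = Mul(Pow(2, Rational(1, 2)), Pow(v, Rational(1, 2))) (Function('t')(v, o) = Pow(Mul(2, v), Rational(1, 2)) = Mul(Pow(2, Rational(1, 2)), Pow(v, Rational(1, 2))))
Function('G')(U, Z) = Add(Pow(Z, -1), Mul(Rational(-1, 83), U)) (Function('G')(U, Z) = Add(Mul(U, Rational(-1, 83)), Mul(U, Pow(Mul(U, Z), -1))) = Add(Mul(Rational(-1, 83), U), Mul(U, Mul(Pow(U, -1), Pow(Z, -1)))) = Add(Mul(Rational(-1, 83), U), Pow(Z, -1)) = Add(Pow(Z, -1), Mul(Rational(-1, 83), U)))
Add(Mul(27376, Pow(-38283, -1)), Mul(Function('t')(52, -154), Pow(Function('G')(-141, 160), -1))) = Add(Mul(27376, Pow(-38283, -1)), Mul(Mul(Pow(2, Rational(1, 2)), Pow(52, Rational(1, 2))), Pow(Add(Pow(160, -1), Mul(Rational(-1, 83), -141)), -1))) = Add(Mul(27376, Rational(-1, 38283)), Mul(Mul(Pow(2, Rational(1, 2)), Mul(2, Pow(13, Rational(1, 2)))), Pow(Add(Rational(1, 160), Rational(141, 83)), -1))) = Add(Rational(-27376, 38283), Mul(Mul(2, Pow(26, Rational(1, 2))), Pow(Rational(22643, 13280), -1))) = Add(Rational(-27376, 38283), Mul(Mul(2, Pow(26, Rational(1, 2))), Rational(13280, 22643))) = Add(Rational(-27376, 38283), Mul(Rational(26560, 22643), Pow(26, Rational(1, 2))))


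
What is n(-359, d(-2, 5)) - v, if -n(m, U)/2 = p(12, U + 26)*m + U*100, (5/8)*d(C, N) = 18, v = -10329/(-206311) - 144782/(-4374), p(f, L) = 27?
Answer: 6133122942158/451202157 ≈ 13593.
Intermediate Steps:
v = 14957649124/451202157 (v = -10329*(-1/206311) - 144782*(-1/4374) = 10329/206311 + 72391/2187 = 14957649124/451202157 ≈ 33.151)
d(C, N) = 144/5 (d(C, N) = (8/5)*18 = 144/5)
n(m, U) = -200*U - 54*m (n(m, U) = -2*(27*m + U*100) = -2*(27*m + 100*U) = -200*U - 54*m)
n(-359, d(-2, 5)) - v = (-200*144/5 - 54*(-359)) - 1*14957649124/451202157 = (-5760 + 19386) - 14957649124/451202157 = 13626 - 14957649124/451202157 = 6133122942158/451202157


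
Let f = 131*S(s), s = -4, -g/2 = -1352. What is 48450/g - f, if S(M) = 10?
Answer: -1746895/1352 ≈ -1292.1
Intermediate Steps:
g = 2704 (g = -2*(-1352) = 2704)
f = 1310 (f = 131*10 = 1310)
48450/g - f = 48450/2704 - 1*1310 = 48450*(1/2704) - 1310 = 24225/1352 - 1310 = -1746895/1352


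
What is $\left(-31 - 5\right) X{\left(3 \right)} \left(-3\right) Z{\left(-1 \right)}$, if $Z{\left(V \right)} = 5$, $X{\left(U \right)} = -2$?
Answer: $-1080$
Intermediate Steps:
$\left(-31 - 5\right) X{\left(3 \right)} \left(-3\right) Z{\left(-1 \right)} = \left(-31 - 5\right) \left(\left(-2\right) \left(-3\right)\right) 5 = \left(-31 - 5\right) 6 \cdot 5 = \left(-36\right) 6 \cdot 5 = \left(-216\right) 5 = -1080$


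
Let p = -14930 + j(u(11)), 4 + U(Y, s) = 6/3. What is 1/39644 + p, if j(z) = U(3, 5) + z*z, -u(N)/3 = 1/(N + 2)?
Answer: -100041594187/6699836 ≈ -14932.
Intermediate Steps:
u(N) = -3/(2 + N) (u(N) = -3/(N + 2) = -3/(2 + N))
U(Y, s) = -2 (U(Y, s) = -4 + 6/3 = -4 + 6*(⅓) = -4 + 2 = -2)
j(z) = -2 + z² (j(z) = -2 + z*z = -2 + z²)
p = -2523499/169 (p = -14930 + (-2 + (-3/(2 + 11))²) = -14930 + (-2 + (-3/13)²) = -14930 + (-2 + 9/169) = -14930 - 329/169 = -2523499/169 ≈ -14932.)
1/39644 + p = 1/39644 - 2523499/169 = -100041594187/6699836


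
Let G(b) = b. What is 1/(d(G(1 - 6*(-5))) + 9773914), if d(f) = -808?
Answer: 1/9773106 ≈ 1.0232e-7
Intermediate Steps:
1/(d(G(1 - 6*(-5))) + 9773914) = 1/(-808 + 9773914) = 1/9773106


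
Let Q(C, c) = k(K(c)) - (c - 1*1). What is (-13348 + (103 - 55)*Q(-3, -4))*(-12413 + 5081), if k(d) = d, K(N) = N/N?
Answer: 95755920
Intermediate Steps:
K(N) = 1
Q(C, c) = 2 - c (Q(C, c) = 1 - (c - 1*1) = 1 - (c - 1) = 1 - (-1 + c) = 1 + (1 - c) = 2 - c)
(-13348 + (103 - 55)*Q(-3, -4))*(-12413 + 5081) = (-13348 + (103 - 55)*(2 - 1*(-4)))*(-12413 + 5081) = (-13348 + 48*(2 + 4))*(-7332) = (-13348 + 48*6)*(-7332) = (-13348 + 288)*(-7332) = -13060*(-7332) = 95755920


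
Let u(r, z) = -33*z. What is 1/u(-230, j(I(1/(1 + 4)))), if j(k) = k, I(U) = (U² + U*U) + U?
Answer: -25/231 ≈ -0.10823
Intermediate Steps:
I(U) = U + 2*U² (I(U) = (U² + U²) + U = 2*U² + U = U + 2*U²)
1/u(-230, j(I(1/(1 + 4)))) = 1/(-33*(1 + 2/(1 + 4))/(1 + 4)) = 1/(-33*(1 + 2/5)/5) = 1/(-33*(1 + 2*(⅕))/5) = 1/(-33*(1 + ⅖)/5) = 1/(-33*7/(5*5)) = 1/(-33*7/25) = 1/(-231/25) = -25/231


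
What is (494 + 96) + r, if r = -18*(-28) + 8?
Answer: 1102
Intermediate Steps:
r = 512 (r = 504 + 8 = 512)
(494 + 96) + r = (494 + 96) + 512 = 590 + 512 = 1102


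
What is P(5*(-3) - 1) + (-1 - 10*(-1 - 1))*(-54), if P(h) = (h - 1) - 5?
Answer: -1048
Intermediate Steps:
P(h) = -6 + h (P(h) = (-1 + h) - 5 = -6 + h)
P(5*(-3) - 1) + (-1 - 10*(-1 - 1))*(-54) = (-6 + (5*(-3) - 1)) + (-1 - 10*(-1 - 1))*(-54) = (-6 + (-15 - 1)) + (-1 - 10*(-2))*(-54) = (-6 - 16) + (-1 - 5*(-4))*(-54) = -22 + (-1 + 20)*(-54) = -22 + 19*(-54) = -22 - 1026 = -1048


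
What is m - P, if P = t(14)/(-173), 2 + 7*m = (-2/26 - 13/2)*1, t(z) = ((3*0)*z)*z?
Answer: -223/182 ≈ -1.2253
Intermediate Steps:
t(z) = 0 (t(z) = (0*z)*z = 0*z = 0)
m = -223/182 (m = -2/7 + ((-2/26 - 13/2)*1)/7 = -2/7 + ((-2*1/26 - 13*½)*1)/7 = -2/7 + ((-1/13 - 13/2)*1)/7 = -2/7 + (-171/26*1)/7 = -2/7 + (⅐)*(-171/26) = -2/7 - 171/182 = -223/182 ≈ -1.2253)
P = 0 (P = 0/(-173) = 0*(-1/173) = 0)
m - P = -223/182 - 1*0 = -223/182 + 0 = -223/182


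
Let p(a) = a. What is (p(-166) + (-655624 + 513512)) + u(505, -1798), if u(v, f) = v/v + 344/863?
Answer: -122784707/863 ≈ -1.4228e+5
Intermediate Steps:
u(v, f) = 1207/863 (u(v, f) = 1 + 344*(1/863) = 1 + 344/863 = 1207/863)
(p(-166) + (-655624 + 513512)) + u(505, -1798) = (-166 + (-655624 + 513512)) + 1207/863 = (-166 - 142112) + 1207/863 = -142278 + 1207/863 = -122784707/863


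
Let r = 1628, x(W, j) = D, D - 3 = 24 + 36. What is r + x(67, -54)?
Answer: 1691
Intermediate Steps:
D = 63 (D = 3 + (24 + 36) = 3 + 60 = 63)
x(W, j) = 63
r + x(67, -54) = 1628 + 63 = 1691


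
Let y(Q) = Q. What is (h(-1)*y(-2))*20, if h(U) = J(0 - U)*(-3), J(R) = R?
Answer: 120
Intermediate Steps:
h(U) = 3*U (h(U) = (0 - U)*(-3) = -U*(-3) = 3*U)
(h(-1)*y(-2))*20 = ((3*(-1))*(-2))*20 = -3*(-2)*20 = 6*20 = 120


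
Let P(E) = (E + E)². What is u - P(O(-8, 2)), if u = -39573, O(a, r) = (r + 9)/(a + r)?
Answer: -356278/9 ≈ -39586.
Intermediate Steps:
O(a, r) = (9 + r)/(a + r)
P(E) = 4*E² (P(E) = (2*E)² = 4*E²)
u - P(O(-8, 2)) = -39573 - 4*((9 + 2)/(-8 + 2))² = -39573 - 4*(11/(-6))² = -39573 - 4*(-⅙*11)² = -39573 - 4*(-11/6)² = -39573 - 4*121/36 = -39573 - 1*121/9 = -39573 - 121/9 = -356278/9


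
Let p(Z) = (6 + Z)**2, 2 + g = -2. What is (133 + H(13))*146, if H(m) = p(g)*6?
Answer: 22922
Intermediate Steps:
g = -4 (g = -2 - 2 = -4)
H(m) = 24 (H(m) = (6 - 4)**2*6 = 2**2*6 = 4*6 = 24)
(133 + H(13))*146 = (133 + 24)*146 = 157*146 = 22922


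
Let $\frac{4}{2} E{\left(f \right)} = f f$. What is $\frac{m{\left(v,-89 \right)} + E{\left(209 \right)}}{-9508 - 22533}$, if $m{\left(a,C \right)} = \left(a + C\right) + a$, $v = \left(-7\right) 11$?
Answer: $- \frac{43195}{64082} \approx -0.67406$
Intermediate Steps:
$v = -77$
$E{\left(f \right)} = \frac{f^{2}}{2}$ ($E{\left(f \right)} = \frac{f f}{2} = \frac{f^{2}}{2}$)
$m{\left(a,C \right)} = C + 2 a$ ($m{\left(a,C \right)} = \left(C + a\right) + a = C + 2 a$)
$\frac{m{\left(v,-89 \right)} + E{\left(209 \right)}}{-9508 - 22533} = \frac{\left(-89 + 2 \left(-77\right)\right) + \frac{209^{2}}{2}}{-9508 - 22533} = \frac{\left(-89 - 154\right) + \frac{1}{2} \cdot 43681}{-32041} = \left(-243 + \frac{43681}{2}\right) \left(- \frac{1}{32041}\right) = \frac{43195}{2} \left(- \frac{1}{32041}\right) = - \frac{43195}{64082}$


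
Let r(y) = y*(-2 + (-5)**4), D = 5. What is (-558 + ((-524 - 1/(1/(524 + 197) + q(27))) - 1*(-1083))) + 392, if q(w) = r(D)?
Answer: 882644267/2245916 ≈ 393.00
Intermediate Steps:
r(y) = 623*y (r(y) = y*(-2 + 625) = y*623 = 623*y)
q(w) = 3115 (q(w) = 623*5 = 3115)
(-558 + ((-524 - 1/(1/(524 + 197) + q(27))) - 1*(-1083))) + 392 = (-558 + ((-524 - 1/(1/(524 + 197) + 3115)) - 1*(-1083))) + 392 = (-558 + ((-524 - 1/(1/721 + 3115)) + 1083)) + 392 = (-558 + ((-524 - 1/2245916/721) + 1083)) + 392 = (-558 + ((-524 - 1*721/2245916) + 1083)) + 392 = (-558 + ((-524 - 721/2245916) + 1083)) + 392 = (-558 + (-1176860705/2245916 + 1083)) + 392 = (-558 + 1255466323/2245916) + 392 = 2245195/2245916 + 392 = 882644267/2245916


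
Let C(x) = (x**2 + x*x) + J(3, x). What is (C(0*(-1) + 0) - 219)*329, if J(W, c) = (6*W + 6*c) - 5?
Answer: -67774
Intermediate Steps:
J(W, c) = -5 + 6*W + 6*c
C(x) = 13 + 2*x**2 + 6*x (C(x) = (x**2 + x*x) + (-5 + 6*3 + 6*x) = (x**2 + x**2) + (-5 + 18 + 6*x) = 2*x**2 + (13 + 6*x) = 13 + 2*x**2 + 6*x)
(C(0*(-1) + 0) - 219)*329 = ((13 + 2*(0*(-1) + 0)**2 + 6*(0*(-1) + 0)) - 219)*329 = ((13 + 2*(0 + 0)**2 + 6*(0 + 0)) - 219)*329 = ((13 + 2*0**2 + 6*0) - 219)*329 = ((13 + 2*0 + 0) - 219)*329 = ((13 + 0 + 0) - 219)*329 = (13 - 219)*329 = -206*329 = -67774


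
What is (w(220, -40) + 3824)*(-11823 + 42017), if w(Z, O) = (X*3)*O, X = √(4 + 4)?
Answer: 115461856 - 7246560*√2 ≈ 1.0521e+8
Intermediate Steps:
X = 2*√2 (X = √8 = 2*√2 ≈ 2.8284)
w(Z, O) = 6*O*√2 (w(Z, O) = ((2*√2)*3)*O = (6*√2)*O = 6*O*√2)
(w(220, -40) + 3824)*(-11823 + 42017) = (6*(-40)*√2 + 3824)*(-11823 + 42017) = (-240*√2 + 3824)*30194 = (3824 - 240*√2)*30194 = 115461856 - 7246560*√2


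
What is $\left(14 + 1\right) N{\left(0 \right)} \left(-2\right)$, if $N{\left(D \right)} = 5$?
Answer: $-150$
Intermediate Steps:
$\left(14 + 1\right) N{\left(0 \right)} \left(-2\right) = \left(14 + 1\right) 5 \left(-2\right) = 15 \cdot 5 \left(-2\right) = 75 \left(-2\right) = -150$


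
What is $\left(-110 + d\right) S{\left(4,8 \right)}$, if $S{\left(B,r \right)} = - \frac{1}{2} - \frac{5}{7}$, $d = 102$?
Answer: $\frac{68}{7} \approx 9.7143$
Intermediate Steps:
$S{\left(B,r \right)} = - \frac{17}{14}$ ($S{\left(B,r \right)} = \left(-1\right) \frac{1}{2} - \frac{5}{7} = - \frac{1}{2} - \frac{5}{7} = - \frac{17}{14}$)
$\left(-110 + d\right) S{\left(4,8 \right)} = \left(-110 + 102\right) \left(- \frac{17}{14}\right) = \left(-8\right) \left(- \frac{17}{14}\right) = \frac{68}{7}$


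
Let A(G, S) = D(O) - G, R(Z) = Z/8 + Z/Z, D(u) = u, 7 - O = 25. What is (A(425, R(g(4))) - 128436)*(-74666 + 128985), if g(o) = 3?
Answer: -7000578401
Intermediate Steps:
O = -18 (O = 7 - 1*25 = 7 - 25 = -18)
R(Z) = 1 + Z/8 (R(Z) = Z*(⅛) + 1 = Z/8 + 1 = 1 + Z/8)
A(G, S) = -18 - G
(A(425, R(g(4))) - 128436)*(-74666 + 128985) = ((-18 - 1*425) - 128436)*(-74666 + 128985) = ((-18 - 425) - 128436)*54319 = (-443 - 128436)*54319 = -128879*54319 = -7000578401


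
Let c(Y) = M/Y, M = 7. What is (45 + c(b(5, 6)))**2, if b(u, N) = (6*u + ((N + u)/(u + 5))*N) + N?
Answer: 92544400/45369 ≈ 2039.8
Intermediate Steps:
b(u, N) = N + 6*u + N*(N + u)/(5 + u) (b(u, N) = (6*u + ((N + u)/(5 + u))*N) + N = (6*u + N*(N + u)/(5 + u)) + N = N + 6*u + N*(N + u)/(5 + u))
c(Y) = 7/Y
(45 + c(b(5, 6)))**2 = (45 + 7/(((6**2 + 5*6 + 6*5**2 + 30*5 + 2*6*5)/(5 + 5))))**2 = (45 + 7/(((36 + 30 + 6*25 + 150 + 60)/10)))**2 = (45 + 7/(((36 + 30 + 150 + 150 + 60)/10)))**2 = (45 + 7/(((1/10)*426)))**2 = (45 + 7/(213/5))**2 = (45 + 7*(5/213))**2 = (45 + 35/213)**2 = (9620/213)**2 = 92544400/45369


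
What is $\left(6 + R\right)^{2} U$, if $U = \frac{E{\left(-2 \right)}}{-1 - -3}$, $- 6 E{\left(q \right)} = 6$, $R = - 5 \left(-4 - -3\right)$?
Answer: $- \frac{121}{2} \approx -60.5$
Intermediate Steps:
$R = 5$ ($R = - 5 \left(-4 + 3\right) = \left(-5\right) \left(-1\right) = 5$)
$E{\left(q \right)} = -1$ ($E{\left(q \right)} = \left(- \frac{1}{6}\right) 6 = -1$)
$U = - \frac{1}{2}$ ($U = - \frac{1}{-1 - -3} = - \frac{1}{-1 + 3} = - \frac{1}{2} \approx -0.5$)
$\left(6 + R\right)^{2} U = \left(6 + 5\right)^{2} \left(- \frac{1}{2}\right) = 11^{2} \left(- \frac{1}{2}\right) = 121 \left(- \frac{1}{2}\right) = - \frac{121}{2}$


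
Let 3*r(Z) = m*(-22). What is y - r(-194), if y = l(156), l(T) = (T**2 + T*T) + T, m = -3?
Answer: 48806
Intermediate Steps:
l(T) = T + 2*T**2 (l(T) = (T**2 + T**2) + T = 2*T**2 + T = T + 2*T**2)
r(Z) = 22 (r(Z) = (-3*(-22))/3 = (1/3)*66 = 22)
y = 48828 (y = 156*(1 + 2*156) = 156*(1 + 312) = 156*313 = 48828)
y - r(-194) = 48828 - 1*22 = 48828 - 22 = 48806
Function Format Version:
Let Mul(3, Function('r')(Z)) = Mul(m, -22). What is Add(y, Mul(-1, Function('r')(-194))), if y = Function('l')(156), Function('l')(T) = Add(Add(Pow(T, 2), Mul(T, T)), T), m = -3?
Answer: 48806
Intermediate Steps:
Function('l')(T) = Add(T, Mul(2, Pow(T, 2))) (Function('l')(T) = Add(Add(Pow(T, 2), Pow(T, 2)), T) = Add(Mul(2, Pow(T, 2)), T) = Add(T, Mul(2, Pow(T, 2))))
Function('r')(Z) = 22 (Function('r')(Z) = Mul(Rational(1, 3), Mul(-3, -22)) = Mul(Rational(1, 3), 66) = 22)
y = 48828 (y = Mul(156, Add(1, Mul(2, 156))) = Mul(156, Add(1, 312)) = Mul(156, 313) = 48828)
Add(y, Mul(-1, Function('r')(-194))) = Add(48828, Mul(-1, 22)) = Add(48828, -22) = 48806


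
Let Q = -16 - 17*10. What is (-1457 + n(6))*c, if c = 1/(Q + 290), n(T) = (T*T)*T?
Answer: -1241/104 ≈ -11.933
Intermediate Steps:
n(T) = T³ (n(T) = T²*T = T³)
Q = -186 (Q = -16 - 170 = -186)
c = 1/104 (c = 1/(-186 + 290) = 1/104 ≈ 0.0096154)
(-1457 + n(6))*c = (-1457 + 6³)*(1/104) = (-1457 + 216)*(1/104) = -1241*1/104 = -1241/104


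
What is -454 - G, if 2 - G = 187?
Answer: -269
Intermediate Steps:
G = -185 (G = 2 - 1*187 = 2 - 187 = -185)
-454 - G = -454 - 1*(-185) = -454 + 185 = -269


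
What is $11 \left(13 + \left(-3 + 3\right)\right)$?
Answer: $143$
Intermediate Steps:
$11 \left(13 + \left(-3 + 3\right)\right) = 11 \left(13 + 0\right) = 11 \cdot 13 = 143$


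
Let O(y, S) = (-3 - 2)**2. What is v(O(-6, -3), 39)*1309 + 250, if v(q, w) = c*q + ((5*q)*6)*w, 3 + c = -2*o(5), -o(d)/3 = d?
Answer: 39172075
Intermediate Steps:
o(d) = -3*d
O(y, S) = 25 (O(y, S) = (-5)**2 = 25)
c = 27 (c = -3 - (-6)*5 = -3 - 2*(-15) = -3 + 30 = 27)
v(q, w) = 27*q + 30*q*w (v(q, w) = 27*q + ((5*q)*6)*w = 27*q + (30*q)*w = 27*q + 30*q*w)
v(O(-6, -3), 39)*1309 + 250 = (3*25*(9 + 10*39))*1309 + 250 = (3*25*(9 + 390))*1309 + 250 = (3*25*399)*1309 + 250 = 29925*1309 + 250 = 39171825 + 250 = 39172075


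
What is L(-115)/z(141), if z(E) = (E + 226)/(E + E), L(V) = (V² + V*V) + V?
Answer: 7426470/367 ≈ 20236.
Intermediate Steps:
L(V) = V + 2*V² (L(V) = (V² + V²) + V = 2*V² + V = V + 2*V²)
z(E) = (226 + E)/(2*E) (z(E) = (226 + E)/((2*E)) = (226 + E)*(1/(2*E)) = (226 + E)/(2*E))
L(-115)/z(141) = (-115*(1 + 2*(-115)))/(((½)*(226 + 141)/141)) = (-115*(1 - 230))/(((½)*(1/141)*367)) = (-115*(-229))/(367/282) = 26335*(282/367) = 7426470/367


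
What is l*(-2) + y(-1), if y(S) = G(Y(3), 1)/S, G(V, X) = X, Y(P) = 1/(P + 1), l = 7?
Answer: -15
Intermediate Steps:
Y(P) = 1/(1 + P)
y(S) = 1/S
l*(-2) + y(-1) = 7*(-2) + 1/(-1) = -14 - 1 = -15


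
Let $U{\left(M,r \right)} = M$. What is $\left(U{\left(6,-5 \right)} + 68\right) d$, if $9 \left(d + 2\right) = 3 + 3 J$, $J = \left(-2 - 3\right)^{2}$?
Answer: $\frac{1480}{3} \approx 493.33$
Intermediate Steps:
$J = 25$ ($J = \left(-5\right)^{2} = 25$)
$d = \frac{20}{3}$ ($d = -2 + \frac{3 + 3 \cdot 25}{9} = -2 + \frac{3 + 75}{9} = -2 + \frac{1}{9} \cdot 78 = -2 + \frac{26}{3} = \frac{20}{3} \approx 6.6667$)
$\left(U{\left(6,-5 \right)} + 68\right) d = \left(6 + 68\right) \frac{20}{3} = 74 \cdot \frac{20}{3} = \frac{1480}{3}$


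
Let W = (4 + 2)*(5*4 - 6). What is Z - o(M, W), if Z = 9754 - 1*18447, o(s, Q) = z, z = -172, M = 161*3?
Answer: -8521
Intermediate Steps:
W = 84 (W = 6*(20 - 6) = 6*14 = 84)
M = 483
o(s, Q) = -172
Z = -8693 (Z = 9754 - 18447 = -8693)
Z - o(M, W) = -8693 - 1*(-172) = -8693 + 172 = -8521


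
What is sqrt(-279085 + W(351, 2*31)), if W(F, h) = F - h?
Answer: 2*I*sqrt(69699) ≈ 528.01*I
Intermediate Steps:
sqrt(-279085 + W(351, 2*31)) = sqrt(-279085 + (351 - 2*31)) = sqrt(-279085 + (351 - 1*62)) = sqrt(-279085 + (351 - 62)) = sqrt(-279085 + 289) = sqrt(-278796) = 2*I*sqrt(69699)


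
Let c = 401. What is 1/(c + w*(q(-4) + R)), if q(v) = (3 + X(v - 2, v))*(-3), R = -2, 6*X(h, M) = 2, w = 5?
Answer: 1/341 ≈ 0.0029326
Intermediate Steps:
X(h, M) = 1/3 (X(h, M) = (1/6)*2 = 1/3)
q(v) = -10 (q(v) = (3 + 1/3)*(-3) = (10/3)*(-3) = -10)
1/(c + w*(q(-4) + R)) = 1/(401 + 5*(-10 - 2)) = 1/(401 + 5*(-12)) = 1/(401 - 60) = 1/341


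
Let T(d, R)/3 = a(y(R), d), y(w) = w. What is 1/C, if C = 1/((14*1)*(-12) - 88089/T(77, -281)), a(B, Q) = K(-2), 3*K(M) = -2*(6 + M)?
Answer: 86745/8 ≈ 10843.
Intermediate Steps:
K(M) = -4 - 2*M/3 (K(M) = (-2*(6 + M))/3 = (-12 - 2*M)/3 = -4 - 2*M/3)
a(B, Q) = -8/3 (a(B, Q) = -4 - ⅔*(-2) = -4 + 4/3 = -8/3)
T(d, R) = -8 (T(d, R) = 3*(-8/3) = -8)
C = 8/86745 (C = 1/((14*1)*(-12) - 88089/(-8)) = 1/(14*(-12) - 88089*(-⅛)) = 1/(-168 + 88089/8) = 1/(86745/8) = 8/86745 ≈ 9.2224e-5)
1/C = 1/(8/86745) = 86745/8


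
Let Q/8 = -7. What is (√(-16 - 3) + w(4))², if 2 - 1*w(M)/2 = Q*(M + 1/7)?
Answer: (468 + I*√19)² ≈ 2.1901e+5 + 4080.0*I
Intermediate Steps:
Q = -56 (Q = 8*(-7) = -56)
w(M) = 20 + 112*M (w(M) = 4 - (-112)*(M + 1/7) = 4 - (-112)*(M + ⅐) = 4 - (-112)*(⅐ + M) = 4 - 2*(-8 - 56*M) = 4 + (16 + 112*M) = 20 + 112*M)
(√(-16 - 3) + w(4))² = (√(-16 - 3) + (20 + 112*4))² = (√(-19) + (20 + 448))² = (I*√19 + 468)² = (468 + I*√19)²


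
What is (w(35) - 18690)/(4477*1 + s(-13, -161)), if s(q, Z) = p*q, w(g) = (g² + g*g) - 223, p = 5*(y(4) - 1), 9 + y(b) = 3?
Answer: -16463/4932 ≈ -3.3380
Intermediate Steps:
y(b) = -6 (y(b) = -9 + 3 = -6)
p = -35 (p = 5*(-6 - 1) = 5*(-7) = -35)
w(g) = -223 + 2*g² (w(g) = (g² + g²) - 223 = 2*g² - 223 = -223 + 2*g²)
s(q, Z) = -35*q
(w(35) - 18690)/(4477*1 + s(-13, -161)) = ((-223 + 2*35²) - 18690)/(4477*1 - 35*(-13)) = ((-223 + 2*1225) - 18690)/(4477 + 455) = ((-223 + 2450) - 18690)/4932 = (2227 - 18690)*(1/4932) = -16463*1/4932 = -16463/4932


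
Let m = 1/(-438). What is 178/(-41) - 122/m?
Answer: 2190698/41 ≈ 53432.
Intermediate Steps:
m = -1/438 ≈ -0.0022831
178/(-41) - 122/m = 178/(-41) - 122/(-1/438) = 178*(-1/41) - 122*(-438) = -178/41 + 53436 = 2190698/41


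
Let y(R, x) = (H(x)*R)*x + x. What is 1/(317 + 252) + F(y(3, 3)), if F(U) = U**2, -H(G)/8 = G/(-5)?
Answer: 30362434/14225 ≈ 2134.4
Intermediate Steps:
H(G) = 8*G/5 (H(G) = -8*G/(-5) = -8*G*(-1)/5 = -(-8)*G/5 = 8*G/5)
y(R, x) = x + 8*R*x**2/5 (y(R, x) = ((8*x/5)*R)*x + x = (8*R*x/5)*x + x = 8*R*x**2/5 + x = x + 8*R*x**2/5)
1/(317 + 252) + F(y(3, 3)) = 1/(317 + 252) + ((1/5)*3*(5 + 8*3*3))**2 = 1/569 + ((1/5)*3*(5 + 72))**2 = 1/569 + ((1/5)*3*77)**2 = 1/569 + (231/5)**2 = 1/569 + 53361/25 = 30362434/14225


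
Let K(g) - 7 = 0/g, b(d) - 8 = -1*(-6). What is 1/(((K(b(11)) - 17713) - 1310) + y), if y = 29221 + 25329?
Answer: 1/35534 ≈ 2.8142e-5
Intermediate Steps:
b(d) = 14 (b(d) = 8 - 1*(-6) = 8 + 6 = 14)
K(g) = 7 (K(g) = 7 + 0/g = 7 + 0 = 7)
y = 54550
1/(((K(b(11)) - 17713) - 1310) + y) = 1/(((7 - 17713) - 1310) + 54550) = 1/((-17706 - 1310) + 54550) = 1/(-19016 + 54550) = 1/35534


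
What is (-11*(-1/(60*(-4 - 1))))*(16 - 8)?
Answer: -22/75 ≈ -0.29333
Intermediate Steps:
(-11*(-1/(60*(-4 - 1))))*(16 - 8) = -11/((-60*(-5)))*8 = -11/((-15*(-20)))*8 = -11/300*8 = -22/75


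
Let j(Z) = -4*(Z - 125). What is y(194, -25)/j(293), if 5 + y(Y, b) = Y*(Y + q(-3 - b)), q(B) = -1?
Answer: -12479/224 ≈ -55.710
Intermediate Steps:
y(Y, b) = -5 + Y*(-1 + Y) (y(Y, b) = -5 + Y*(Y - 1) = -5 + Y*(-1 + Y))
j(Z) = 500 - 4*Z (j(Z) = -4*(-125 + Z) = 500 - 4*Z)
y(194, -25)/j(293) = (-5 + 194² - 1*194)/(500 - 4*293) = (-5 + 37636 - 194)/(500 - 1172) = 37437/(-672) = 37437*(-1/672) = -12479/224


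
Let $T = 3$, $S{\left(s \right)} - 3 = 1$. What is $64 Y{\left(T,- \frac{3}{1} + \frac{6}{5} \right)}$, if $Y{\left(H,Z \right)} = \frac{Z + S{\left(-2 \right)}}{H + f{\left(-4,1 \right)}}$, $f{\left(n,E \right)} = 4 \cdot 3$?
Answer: $\frac{704}{75} \approx 9.3867$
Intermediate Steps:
$S{\left(s \right)} = 4$ ($S{\left(s \right)} = 3 + 1 = 4$)
$f{\left(n,E \right)} = 12$
$Y{\left(H,Z \right)} = \frac{4 + Z}{12 + H}$ ($Y{\left(H,Z \right)} = \frac{Z + 4}{H + 12} = \frac{4 + Z}{12 + H}$)
$64 Y{\left(T,- \frac{3}{1} + \frac{6}{5} \right)} = 64 \frac{4 + \left(- \frac{3}{1} + \frac{6}{5}\right)}{12 + 3} = 64 \frac{4 + \left(\left(-3\right) 1 + 6 \cdot \frac{1}{5}\right)}{15} = 64 \frac{4 + \left(-3 + \frac{6}{5}\right)}{15} = 64 \frac{4 - \frac{9}{5}}{15} = 64 \cdot \frac{1}{15} \cdot \frac{11}{5} = 64 \cdot \frac{11}{75} = \frac{704}{75}$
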